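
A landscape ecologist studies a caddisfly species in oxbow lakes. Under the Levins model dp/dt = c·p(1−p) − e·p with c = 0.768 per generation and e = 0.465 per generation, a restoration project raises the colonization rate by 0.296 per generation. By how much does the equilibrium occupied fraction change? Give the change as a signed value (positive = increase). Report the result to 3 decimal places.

0.168

Before: p* = 1 − 0.465/0.768 = 0.3945.
After the change, c = 1.064, e = 0.465, so p* = 1 − 0.465/1.064 = 0.5630.
Δp* = 0.5630 − 0.3945 = +0.1684.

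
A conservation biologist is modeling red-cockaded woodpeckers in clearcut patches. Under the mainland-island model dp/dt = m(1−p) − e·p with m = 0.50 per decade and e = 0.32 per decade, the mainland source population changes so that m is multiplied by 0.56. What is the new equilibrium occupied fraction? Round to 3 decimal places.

0.467

Before: p* = 0.50/(0.50+0.32) = 0.6098.
After: m = 0.28, e = 0.32; p* = 0.28/0.6000 = 0.4667.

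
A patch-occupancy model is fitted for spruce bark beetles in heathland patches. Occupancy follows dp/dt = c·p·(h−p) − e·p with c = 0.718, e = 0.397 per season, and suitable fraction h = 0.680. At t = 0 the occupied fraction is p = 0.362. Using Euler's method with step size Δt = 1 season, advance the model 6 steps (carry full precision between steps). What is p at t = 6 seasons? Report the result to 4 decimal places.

0.1930

Update rule: p ← p + [c·p·(h−p) − e·p]·Δt with Δt = 1.
  1  |  dp/dt·Δt = -0.061061  |  p_1 = 0.300939
  2  |  dp/dt·Δt = -0.037568  |  p_2 = 0.263372
  3  |  dp/dt·Δt = -0.025774  |  p_3 = 0.237598
  4  |  dp/dt·Δt = -0.018855  |  p_4 = 0.218743
  5  |  dp/dt·Δt = -0.014397  |  p_5 = 0.204346
  6  |  dp/dt·Δt = -0.011337  |  p_6 = 0.193009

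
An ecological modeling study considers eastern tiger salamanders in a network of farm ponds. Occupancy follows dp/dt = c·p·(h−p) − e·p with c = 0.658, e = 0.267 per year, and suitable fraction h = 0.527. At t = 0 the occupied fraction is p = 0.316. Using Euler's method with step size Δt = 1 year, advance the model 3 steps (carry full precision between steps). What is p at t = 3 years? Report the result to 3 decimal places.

Update rule: p ← p + [c·p·(h−p) − e·p]·Δt with Δt = 1.
step 1: Δp = -0.04050, p = 0.27550
step 2: Δp = -0.02797, p = 0.24753
step 3: Δp = -0.02057, p = 0.22696

0.227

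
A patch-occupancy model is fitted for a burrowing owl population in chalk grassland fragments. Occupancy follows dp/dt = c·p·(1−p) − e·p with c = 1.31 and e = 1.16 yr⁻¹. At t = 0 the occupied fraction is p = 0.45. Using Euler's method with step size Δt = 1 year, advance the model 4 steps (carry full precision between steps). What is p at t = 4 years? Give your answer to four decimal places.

Update rule: p ← p + [c·p·(1−p) − e·p]·Δt with Δt = 1.
step 1: Δp = -0.19777, p = 0.25223
step 2: Δp = -0.04551, p = 0.20672
step 3: Δp = -0.02497, p = 0.18175
step 4: Δp = -0.01601, p = 0.16574

0.1657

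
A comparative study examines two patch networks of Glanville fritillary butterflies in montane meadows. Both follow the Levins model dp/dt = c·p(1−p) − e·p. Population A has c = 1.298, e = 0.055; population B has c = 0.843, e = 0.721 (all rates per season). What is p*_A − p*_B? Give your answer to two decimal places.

0.81

A: p*_A = 1 − 0.055/1.298 = 0.9576.
B: p*_B = 1 − 0.721/0.843 = 0.1447.
p*_A − p*_B = 0.9576 − 0.1447 = 0.8129.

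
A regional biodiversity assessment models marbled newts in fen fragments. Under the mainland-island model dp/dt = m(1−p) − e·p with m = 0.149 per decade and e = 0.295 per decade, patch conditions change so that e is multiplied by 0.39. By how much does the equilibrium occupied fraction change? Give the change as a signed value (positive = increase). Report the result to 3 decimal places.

0.229

Before: p* = 0.149/(0.149+0.295) = 0.3356.
After: m = 0.149, e = 0.11505; p* = 0.149/0.2641 = 0.5643.
Δp* = 0.5643 − 0.3356 = +0.2287.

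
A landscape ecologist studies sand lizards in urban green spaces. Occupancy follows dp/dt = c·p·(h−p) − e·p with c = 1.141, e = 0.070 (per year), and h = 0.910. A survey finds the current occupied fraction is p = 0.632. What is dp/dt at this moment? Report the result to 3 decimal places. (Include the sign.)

0.156

Colonization term: c·p·(h−p) = 1.141×0.632×0.2780 = 0.20047.
Extinction term: e·p = 0.04424.
dp/dt = 0.20047 − 0.04424 = 0.15623.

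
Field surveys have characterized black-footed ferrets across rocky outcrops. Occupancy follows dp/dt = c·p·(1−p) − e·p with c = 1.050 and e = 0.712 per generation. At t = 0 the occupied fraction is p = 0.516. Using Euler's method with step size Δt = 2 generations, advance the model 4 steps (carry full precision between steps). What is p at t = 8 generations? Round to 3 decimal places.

0.321

Update rule: p ← p + [c·p·(1−p) − e·p]·Δt with Δt = 2.
t = 2: p = 0.51600 + (-0.21032) = 0.30568
t = 4: p = 0.30568 + (+0.01042) = 0.31609
t = 6: p = 0.31609 + (+0.00386) = 0.31995
t = 8: p = 0.31995 + (+0.00131) = 0.32126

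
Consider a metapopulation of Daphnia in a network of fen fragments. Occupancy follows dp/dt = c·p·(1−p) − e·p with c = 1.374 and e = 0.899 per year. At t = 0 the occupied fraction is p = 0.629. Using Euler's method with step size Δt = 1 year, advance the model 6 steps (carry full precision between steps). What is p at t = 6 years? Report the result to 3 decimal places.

0.347

Update rule: p ← p + [c·p·(1−p) − e·p]·Δt with Δt = 1.
  1  |  dp/dt·Δt = -0.244836  |  p_1 = 0.384164
  2  |  dp/dt·Δt = -0.020300  |  p_2 = 0.363864
  3  |  dp/dt·Δt = -0.009078  |  p_3 = 0.354786
  4  |  dp/dt·Δt = -0.004426  |  p_4 = 0.350360
  5  |  dp/dt·Δt = -0.002240  |  p_5 = 0.348119
  6  |  dp/dt·Δt = -0.001154  |  p_6 = 0.346965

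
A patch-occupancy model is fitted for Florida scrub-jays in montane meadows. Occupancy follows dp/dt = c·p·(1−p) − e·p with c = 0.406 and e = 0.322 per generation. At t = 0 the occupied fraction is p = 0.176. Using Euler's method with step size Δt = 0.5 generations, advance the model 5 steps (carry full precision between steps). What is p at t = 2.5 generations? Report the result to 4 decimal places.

0.1812

Update rule: p ← p + [c·p·(1−p) − e·p]·Δt with Δt = 0.5.
p: 0.17600 → 0.17710  (Δp = +0.00110)
p: 0.17710 → 0.17817  (Δp = +0.00107)
p: 0.17817 → 0.17921  (Δp = +0.00104)
p: 0.17921 → 0.18022  (Δp = +0.00101)
p: 0.18022 → 0.18120  (Δp = +0.00098)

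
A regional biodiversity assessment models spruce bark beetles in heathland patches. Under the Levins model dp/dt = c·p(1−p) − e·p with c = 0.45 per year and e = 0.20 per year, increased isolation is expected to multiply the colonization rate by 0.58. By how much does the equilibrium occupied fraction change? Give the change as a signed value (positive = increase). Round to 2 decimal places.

-0.32

Before: p* = 1 − 0.20/0.45 = 0.5556.
After the change, c = 0.261, e = 0.2, so p* = 1 − 0.2/0.261 = 0.2337.
Δp* = 0.2337 − 0.5556 = -0.3218.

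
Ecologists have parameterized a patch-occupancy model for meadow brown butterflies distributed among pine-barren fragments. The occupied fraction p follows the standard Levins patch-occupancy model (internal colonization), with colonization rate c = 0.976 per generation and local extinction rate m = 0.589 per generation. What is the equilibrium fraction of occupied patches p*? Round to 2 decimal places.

0.40

Setting dp/dt = 0 and dividing through by p* gives c·(1−p*) = m.
So p* = 1 − m/c = 1 − 0.589/0.976 = 1 − 0.6035 = 0.3965.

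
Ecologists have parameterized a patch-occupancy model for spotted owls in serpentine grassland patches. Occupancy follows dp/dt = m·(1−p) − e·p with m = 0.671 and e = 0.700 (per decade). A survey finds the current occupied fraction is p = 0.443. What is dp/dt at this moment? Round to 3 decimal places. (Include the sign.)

0.064

Colonization term: m·(1−p) = 0.671×0.5570 = 0.37375.
Extinction term: e·p = 0.31010.
dp/dt = 0.37375 − 0.31010 = 0.06365.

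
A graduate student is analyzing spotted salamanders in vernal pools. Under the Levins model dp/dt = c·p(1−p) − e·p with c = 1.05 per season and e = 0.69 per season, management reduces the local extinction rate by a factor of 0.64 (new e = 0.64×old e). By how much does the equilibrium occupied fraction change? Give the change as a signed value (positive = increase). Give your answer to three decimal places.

0.237

Before: p* = 1 − 0.69/1.05 = 0.3429.
After the change, c = 1.05, e = 0.4416, so p* = 1 − 0.4416/1.05 = 0.5794.
Δp* = 0.5794 − 0.3429 = +0.2366.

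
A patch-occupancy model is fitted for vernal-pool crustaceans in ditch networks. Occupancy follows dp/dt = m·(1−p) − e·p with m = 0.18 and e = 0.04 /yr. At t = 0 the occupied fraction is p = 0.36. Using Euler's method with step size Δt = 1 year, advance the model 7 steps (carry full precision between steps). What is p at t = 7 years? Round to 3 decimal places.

Update rule: p ← p + [m·(1−p) − e·p]·Δt with Δt = 1.
step 1: Δp = +0.10080, p = 0.46080
step 2: Δp = +0.07862, p = 0.53942
step 3: Δp = +0.06133, p = 0.60075
step 4: Δp = +0.04783, p = 0.64859
step 5: Δp = +0.03731, p = 0.68590
step 6: Δp = +0.02910, p = 0.71500
step 7: Δp = +0.02270, p = 0.73770

0.738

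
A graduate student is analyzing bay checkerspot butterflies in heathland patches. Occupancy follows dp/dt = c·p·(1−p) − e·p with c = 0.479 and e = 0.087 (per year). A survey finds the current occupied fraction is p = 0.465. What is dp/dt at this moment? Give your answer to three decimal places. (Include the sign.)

0.079

Colonization term: c·p·(1−p) = 0.479×0.465×0.5350 = 0.11916.
Extinction term: e·p = 0.04045.
dp/dt = 0.11916 − 0.04045 = 0.07871.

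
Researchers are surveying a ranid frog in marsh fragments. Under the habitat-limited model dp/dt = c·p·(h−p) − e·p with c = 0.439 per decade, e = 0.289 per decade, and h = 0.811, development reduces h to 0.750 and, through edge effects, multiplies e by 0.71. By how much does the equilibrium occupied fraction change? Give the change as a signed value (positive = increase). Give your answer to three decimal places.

0.130

Before: p* = h − e/c = 0.811 − 0.289/0.439 = 0.811 − 0.6583 = 0.1527.
After: c = 0.439, e = 0.20519, h = 0.750; p* = 0.750 − 0.20519/0.439 = 0.2826.
Δp* = 0.2826 − 0.1527 = +0.1299.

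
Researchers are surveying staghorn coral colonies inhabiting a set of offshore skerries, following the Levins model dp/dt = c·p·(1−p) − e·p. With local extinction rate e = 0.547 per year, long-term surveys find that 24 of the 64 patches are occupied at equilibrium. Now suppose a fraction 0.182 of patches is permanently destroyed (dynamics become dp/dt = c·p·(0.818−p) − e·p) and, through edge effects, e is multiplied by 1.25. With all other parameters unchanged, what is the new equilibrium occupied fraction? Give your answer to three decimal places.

Observed p* = 24/64 = 0.37500.
Balance c(1−p*) = e gives c = e/(1 − 0.37500) = 0.547/0.62500 = 0.87520.
New p* = 0.818 − e/c = 0.818 − 0.68375/0.87520 = 0.03675.

0.037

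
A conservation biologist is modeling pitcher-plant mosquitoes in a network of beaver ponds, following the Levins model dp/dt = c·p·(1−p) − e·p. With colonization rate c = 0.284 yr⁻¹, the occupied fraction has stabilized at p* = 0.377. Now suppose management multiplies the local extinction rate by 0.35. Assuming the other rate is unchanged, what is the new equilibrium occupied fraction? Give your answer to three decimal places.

0.782

Balance c(1−p*) = e gives e = 0.284×(1 − 0.37700) = 0.17693.
New p* = 1 − e/c = 1 − 0.06193/0.28400 = 0.78194.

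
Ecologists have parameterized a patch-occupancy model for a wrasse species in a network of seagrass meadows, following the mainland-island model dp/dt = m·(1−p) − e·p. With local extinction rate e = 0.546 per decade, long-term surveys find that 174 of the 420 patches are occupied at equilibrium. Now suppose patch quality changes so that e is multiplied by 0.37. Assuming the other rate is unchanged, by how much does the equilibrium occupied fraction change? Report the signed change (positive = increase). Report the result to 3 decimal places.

Observed p* = 174/420 = 0.41429.
Balance m(1−p*) = e·p* gives m = e·p*/(1−p*) = 0.546×0.41429/0.58571 = 0.38620.
New p* = m/(m+e) = 0.38620/(0.38620+0.20202) = 0.65656.
Δp* = 0.65656 − 0.41429 = +0.24227.

0.242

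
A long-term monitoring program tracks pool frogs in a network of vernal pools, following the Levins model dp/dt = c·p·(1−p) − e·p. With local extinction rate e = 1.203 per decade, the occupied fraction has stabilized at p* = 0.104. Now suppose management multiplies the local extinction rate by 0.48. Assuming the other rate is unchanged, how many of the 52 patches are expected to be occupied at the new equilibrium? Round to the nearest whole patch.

30

Balance c(1−p*) = e gives c = e/(1 − 0.10400) = 1.203/0.89600 = 1.34263.
New p* = 1 − e/c = 1 − 0.57744/1.34263 = 0.56992.
Expected occupied = 52 × 0.56992 = 29.64 ≈ 30.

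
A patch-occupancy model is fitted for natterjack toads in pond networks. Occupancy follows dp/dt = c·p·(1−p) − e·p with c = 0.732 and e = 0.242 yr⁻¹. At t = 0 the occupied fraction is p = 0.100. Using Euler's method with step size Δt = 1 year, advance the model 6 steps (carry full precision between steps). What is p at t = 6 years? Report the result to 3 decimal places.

0.501

Update rule: p ← p + [c·p·(1−p) − e·p]·Δt with Δt = 1.
  1  |  dp/dt·Δt = +0.041680  |  p_1 = 0.141680
  2  |  dp/dt·Δt = +0.054730  |  p_2 = 0.196410
  3  |  dp/dt·Δt = +0.068003  |  p_3 = 0.264412
  4  |  dp/dt·Δt = +0.078385  |  p_4 = 0.342797
  5  |  dp/dt·Δt = +0.081953  |  p_5 = 0.424751
  6  |  dp/dt·Δt = +0.076065  |  p_6 = 0.500816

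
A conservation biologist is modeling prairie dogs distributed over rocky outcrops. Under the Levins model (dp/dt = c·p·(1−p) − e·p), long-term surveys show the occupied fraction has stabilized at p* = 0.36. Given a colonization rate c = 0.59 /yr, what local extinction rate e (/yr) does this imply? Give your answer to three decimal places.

0.378

At equilibrium c(1−p*) = e.
e = 0.59 × (1 − 0.36) = 0.59 × 0.6400 = 0.3776.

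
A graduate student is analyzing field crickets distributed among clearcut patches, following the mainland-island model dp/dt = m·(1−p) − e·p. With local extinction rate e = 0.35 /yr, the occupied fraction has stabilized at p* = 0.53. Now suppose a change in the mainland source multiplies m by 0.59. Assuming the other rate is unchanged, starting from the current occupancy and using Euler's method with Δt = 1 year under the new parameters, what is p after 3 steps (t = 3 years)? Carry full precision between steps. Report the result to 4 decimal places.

0.4090

Balance m(1−p*) = e·p* gives m = e·p*/(1−p*) = 0.35×0.53000/0.47000 = 0.39468.
Starting from p₀ = 0.53000; update p ← p + (dp/dt)·Δt with the new parameters.
step 1: Δp = -0.07605, p = 0.45395
step 2: Δp = -0.03173, p = 0.42222
step 3: Δp = -0.01323, p = 0.40899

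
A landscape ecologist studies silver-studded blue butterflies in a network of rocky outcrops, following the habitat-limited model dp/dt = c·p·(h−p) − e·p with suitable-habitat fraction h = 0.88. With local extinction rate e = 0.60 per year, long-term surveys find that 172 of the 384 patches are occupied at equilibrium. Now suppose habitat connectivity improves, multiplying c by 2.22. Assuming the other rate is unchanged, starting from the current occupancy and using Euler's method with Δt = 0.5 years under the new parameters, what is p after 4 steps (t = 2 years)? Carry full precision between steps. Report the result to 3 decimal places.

0.685

Observed p* = 172/384 = 0.44792.
Balance c(h−p*) = e gives c = e/(0.88 − 0.44792) = 0.60/0.43208 = 1.38862.
Starting from p₀ = 0.44792; update p ← p + (dp/dt)·Δt with the new parameters.
  1  |  dp/dt·Δt = +0.163938  |  p_1 = 0.611854
  2  |  dp/dt·Δt = +0.069330  |  p_2 = 0.681184
  3  |  dp/dt·Δt = +0.004392  |  p_3 = 0.685577
  4  |  dp/dt·Δt = -0.000221  |  p_4 = 0.685356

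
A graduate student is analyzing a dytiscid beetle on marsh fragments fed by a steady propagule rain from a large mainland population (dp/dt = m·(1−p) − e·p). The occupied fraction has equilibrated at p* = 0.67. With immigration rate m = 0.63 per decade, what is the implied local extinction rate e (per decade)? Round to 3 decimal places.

At equilibrium m(1−p*) = e·p*, so e = m(1−p*)/p*.
e = 0.63 × 0.3300 / 0.67 = 0.3103.

0.310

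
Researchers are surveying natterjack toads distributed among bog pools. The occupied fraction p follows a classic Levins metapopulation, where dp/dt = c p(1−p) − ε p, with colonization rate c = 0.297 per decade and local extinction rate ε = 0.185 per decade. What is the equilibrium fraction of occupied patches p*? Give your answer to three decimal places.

Setting dp/dt = 0 and dividing through by p* gives c·(1−p*) = ε.
So p* = 1 − ε/c = 1 − 0.185/0.297 = 1 − 0.6229 = 0.3771.

0.377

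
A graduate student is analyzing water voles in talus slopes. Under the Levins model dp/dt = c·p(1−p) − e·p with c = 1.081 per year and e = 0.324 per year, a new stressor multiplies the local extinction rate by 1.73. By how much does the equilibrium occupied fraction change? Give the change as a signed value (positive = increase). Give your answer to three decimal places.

-0.219

Before: p* = 1 − 0.324/1.081 = 0.7003.
After the change, c = 1.081, e = 0.56052, so p* = 1 − 0.56052/1.081 = 0.4815.
Δp* = 0.4815 − 0.7003 = -0.2188.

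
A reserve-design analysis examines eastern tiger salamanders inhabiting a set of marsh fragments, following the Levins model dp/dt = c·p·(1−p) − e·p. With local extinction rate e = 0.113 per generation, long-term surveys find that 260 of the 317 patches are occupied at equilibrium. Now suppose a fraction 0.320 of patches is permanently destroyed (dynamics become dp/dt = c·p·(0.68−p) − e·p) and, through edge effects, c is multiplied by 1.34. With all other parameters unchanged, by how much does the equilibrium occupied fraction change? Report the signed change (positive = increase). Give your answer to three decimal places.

-0.274

Observed p* = 260/317 = 0.82019.
Balance c(1−p*) = e gives c = e/(1 − 0.82019) = 0.113/0.17981 = 0.62844.
New p* = 0.68 − e/c = 0.68 − 0.11300/0.84211 = 0.54581.
Δp* = 0.54581 − 0.82019 = -0.27438.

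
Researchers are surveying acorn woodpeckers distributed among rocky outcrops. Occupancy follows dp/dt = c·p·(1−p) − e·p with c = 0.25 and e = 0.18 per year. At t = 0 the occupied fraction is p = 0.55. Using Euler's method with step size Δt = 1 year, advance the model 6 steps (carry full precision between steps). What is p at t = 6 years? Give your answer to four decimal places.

0.4059

Update rule: p ← p + [c·p·(1−p) − e·p]·Δt with Δt = 1.
step 1: Δp = -0.03713, p = 0.51288
step 2: Δp = -0.02986, p = 0.48302
step 3: Δp = -0.02452, p = 0.45850
step 4: Δp = -0.02046, p = 0.43804
step 5: Δp = -0.01731, p = 0.42073
step 6: Δp = -0.01480, p = 0.40593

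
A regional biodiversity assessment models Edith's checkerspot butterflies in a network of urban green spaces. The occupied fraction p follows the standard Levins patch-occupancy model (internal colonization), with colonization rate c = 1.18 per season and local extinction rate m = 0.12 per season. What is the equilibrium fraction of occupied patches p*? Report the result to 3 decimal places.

0.898

Setting dp/dt = 0 and dividing through by p* gives c·(1−p*) = m.
So p* = 1 − m/c = 1 − 0.12/1.18 = 1 − 0.1017 = 0.8983.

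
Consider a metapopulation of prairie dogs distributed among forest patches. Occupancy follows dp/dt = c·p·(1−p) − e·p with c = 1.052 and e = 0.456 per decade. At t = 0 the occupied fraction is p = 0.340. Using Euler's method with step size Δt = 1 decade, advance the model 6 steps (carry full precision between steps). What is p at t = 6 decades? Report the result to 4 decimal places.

0.5635

Update rule: p ← p + [c·p·(1−p) − e·p]·Δt with Δt = 1.
step 1: Δp = +0.08103, p = 0.42103
step 2: Δp = +0.06445, p = 0.48548
step 3: Δp = +0.04140, p = 0.52688
step 4: Δp = +0.02198, p = 0.54886
step 5: Δp = +0.01021, p = 0.55907
step 6: Δp = +0.00439, p = 0.56346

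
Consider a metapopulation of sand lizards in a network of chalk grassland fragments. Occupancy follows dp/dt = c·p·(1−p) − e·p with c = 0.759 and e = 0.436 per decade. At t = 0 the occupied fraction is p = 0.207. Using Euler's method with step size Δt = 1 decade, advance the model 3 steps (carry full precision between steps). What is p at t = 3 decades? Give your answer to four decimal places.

0.3065

Update rule: p ← p + [c·p·(1−p) − e·p]·Δt with Δt = 1.
  1  |  dp/dt·Δt = +0.034339  |  p_1 = 0.241339
  2  |  dp/dt·Δt = +0.033745  |  p_2 = 0.275084
  3  |  dp/dt·Δt = +0.031418  |  p_3 = 0.306501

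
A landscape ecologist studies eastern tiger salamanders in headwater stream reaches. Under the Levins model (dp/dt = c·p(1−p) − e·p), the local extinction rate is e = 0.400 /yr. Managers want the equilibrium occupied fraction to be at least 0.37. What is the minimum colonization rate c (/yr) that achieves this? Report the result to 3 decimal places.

0.635

p* = 1 − e/c ≥ 0.37 requires e/c ≤ 0.6300, i.e. c ≥ e/0.6300.
c_min = 0.400/0.6300 = 0.6349.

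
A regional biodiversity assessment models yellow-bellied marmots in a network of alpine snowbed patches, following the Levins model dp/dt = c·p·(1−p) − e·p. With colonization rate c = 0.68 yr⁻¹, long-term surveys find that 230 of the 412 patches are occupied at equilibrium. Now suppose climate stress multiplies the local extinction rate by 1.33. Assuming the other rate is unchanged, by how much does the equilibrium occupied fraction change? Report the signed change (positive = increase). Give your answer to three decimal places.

-0.146

Observed p* = 230/412 = 0.55825.
Balance c(1−p*) = e gives e = 0.68×(1 − 0.55825) = 0.30039.
New p* = 1 − e/c = 1 − 0.39952/0.68000 = 0.41247.
Δp* = 0.41247 − 0.55825 = -0.14578.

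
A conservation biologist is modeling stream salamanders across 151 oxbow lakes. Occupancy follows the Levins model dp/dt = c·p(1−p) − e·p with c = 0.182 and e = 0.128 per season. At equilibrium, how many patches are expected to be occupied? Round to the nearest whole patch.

p* = 1 − e/c = 1 − 0.128/0.182 = 0.2967.
Expected occupied patches = N × p* = 151 × 0.2967 = 44.80 ≈ 45.

45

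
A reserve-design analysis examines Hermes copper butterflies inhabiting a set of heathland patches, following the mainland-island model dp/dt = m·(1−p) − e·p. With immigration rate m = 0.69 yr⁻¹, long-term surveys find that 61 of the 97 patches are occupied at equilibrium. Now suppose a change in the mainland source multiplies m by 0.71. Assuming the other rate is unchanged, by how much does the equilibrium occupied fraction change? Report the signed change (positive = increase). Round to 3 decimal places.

Observed p* = 61/97 = 0.62887.
Balance m(1−p*) = e·p* gives e = m(1−p*)/p* = 0.69×0.37113/0.62887 = 0.40721.
New p* = m/(m+e) = 0.48990/(0.48990+0.40721) = 0.54609.
Δp* = 0.54609 − 0.62887 = -0.08278.

-0.083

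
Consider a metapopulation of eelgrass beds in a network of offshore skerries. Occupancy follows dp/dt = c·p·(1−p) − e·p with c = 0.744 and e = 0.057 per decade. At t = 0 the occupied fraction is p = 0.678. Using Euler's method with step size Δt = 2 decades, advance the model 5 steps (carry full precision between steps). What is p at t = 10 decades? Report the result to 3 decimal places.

0.923

Update rule: p ← p + [c·p·(1−p) − e·p]·Δt with Δt = 2.
t = 2: p = 0.67800 + (+0.24756) = 0.92556
t = 4: p = 0.92556 + (-0.00300) = 0.92257
t = 6: p = 0.92257 + (+0.00113) = 0.92369
t = 8: p = 0.92369 + (-0.00042) = 0.92327
t = 10: p = 0.92327 + (+0.00016) = 0.92343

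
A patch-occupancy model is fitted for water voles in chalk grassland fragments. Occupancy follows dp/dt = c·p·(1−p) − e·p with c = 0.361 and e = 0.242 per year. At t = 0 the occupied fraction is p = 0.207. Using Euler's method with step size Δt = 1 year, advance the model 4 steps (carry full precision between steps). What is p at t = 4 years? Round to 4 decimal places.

Update rule: p ← p + [c·p·(1−p) − e·p]·Δt with Δt = 1.
p: 0.20700 → 0.21616  (Δp = +0.00916)
p: 0.21616 → 0.22502  (Δp = +0.00886)
p: 0.22502 → 0.23352  (Δp = +0.00850)
p: 0.23352 → 0.24162  (Δp = +0.00810)

0.2416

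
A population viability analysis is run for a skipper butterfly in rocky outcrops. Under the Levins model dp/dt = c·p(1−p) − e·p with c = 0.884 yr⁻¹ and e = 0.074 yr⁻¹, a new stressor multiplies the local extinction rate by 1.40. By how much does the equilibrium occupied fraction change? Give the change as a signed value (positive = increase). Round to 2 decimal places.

-0.03

Before: p* = 1 − 0.074/0.884 = 0.9163.
After the change, c = 0.884, e = 0.1036, so p* = 1 − 0.1036/0.884 = 0.8828.
Δp* = 0.8828 − 0.9163 = -0.0335.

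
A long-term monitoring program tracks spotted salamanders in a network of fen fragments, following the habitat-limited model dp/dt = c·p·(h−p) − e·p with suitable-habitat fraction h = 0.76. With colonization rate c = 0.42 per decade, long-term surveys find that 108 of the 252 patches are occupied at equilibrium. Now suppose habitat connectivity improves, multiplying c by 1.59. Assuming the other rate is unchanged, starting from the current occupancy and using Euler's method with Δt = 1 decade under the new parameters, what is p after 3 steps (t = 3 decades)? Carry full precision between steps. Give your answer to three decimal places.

0.511

Observed p* = 108/252 = 0.42857.
Balance c(h−p*) = e gives e = 0.42×(0.76 − 0.42857) = 0.13920.
Starting from p₀ = 0.42857; update p ← p + (dp/dt)·Δt with the new parameters.
  1  |  dp/dt·Δt = +0.035198  |  p_1 = 0.463769
  2  |  dp/dt·Δt = +0.027188  |  p_2 = 0.490957
  3  |  dp/dt·Δt = +0.019868  |  p_3 = 0.510824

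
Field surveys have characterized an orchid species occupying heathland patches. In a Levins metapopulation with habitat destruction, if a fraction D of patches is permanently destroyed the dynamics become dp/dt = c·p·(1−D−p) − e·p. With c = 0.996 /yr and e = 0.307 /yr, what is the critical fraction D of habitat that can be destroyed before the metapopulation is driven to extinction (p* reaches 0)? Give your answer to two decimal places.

0.69

The nontrivial equilibrium is p* = (1−D) − e/c; extinction occurs when this hits zero.
So D_crit = 1 − e/c = 1 − 0.307/0.996 = 1 − 0.3082 = 0.6918.
This equals the undisturbed p*, a classic result of Lande's extension.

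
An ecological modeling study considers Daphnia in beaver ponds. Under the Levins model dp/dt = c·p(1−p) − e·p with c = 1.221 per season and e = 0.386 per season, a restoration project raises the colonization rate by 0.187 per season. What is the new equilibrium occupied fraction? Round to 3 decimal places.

Before: p* = 1 − 0.386/1.221 = 0.6839.
After the change, c = 1.408, e = 0.386, so p* = 1 − 0.386/1.408 = 0.7259.

0.726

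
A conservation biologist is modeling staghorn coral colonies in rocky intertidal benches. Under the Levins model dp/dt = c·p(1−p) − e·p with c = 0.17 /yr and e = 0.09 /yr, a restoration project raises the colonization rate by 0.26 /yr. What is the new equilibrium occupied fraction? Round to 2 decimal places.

0.79

Before: p* = 1 − 0.09/0.17 = 0.4706.
After the change, c = 0.43, e = 0.09, so p* = 1 − 0.09/0.43 = 0.7907.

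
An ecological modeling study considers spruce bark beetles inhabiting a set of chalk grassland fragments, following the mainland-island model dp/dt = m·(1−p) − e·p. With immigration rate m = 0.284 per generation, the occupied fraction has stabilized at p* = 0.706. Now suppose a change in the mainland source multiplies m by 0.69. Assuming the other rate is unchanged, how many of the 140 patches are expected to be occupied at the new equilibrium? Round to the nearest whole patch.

87

Balance m(1−p*) = e·p* gives e = m(1−p*)/p* = 0.284×0.29400/0.70600 = 0.11827.
New p* = m/(m+e) = 0.19596/(0.19596+0.11827) = 0.62362.
Expected occupied = 140 × 0.62362 = 87.31 ≈ 87.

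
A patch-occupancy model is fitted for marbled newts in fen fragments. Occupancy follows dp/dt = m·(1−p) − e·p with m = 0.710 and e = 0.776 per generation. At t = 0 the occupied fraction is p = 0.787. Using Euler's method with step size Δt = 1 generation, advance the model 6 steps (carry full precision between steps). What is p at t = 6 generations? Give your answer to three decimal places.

Update rule: p ← p + [m·(1−p) − e·p]·Δt with Δt = 1.
step 1: Δp = -0.45948, p = 0.32752
step 2: Δp = +0.22331, p = 0.55083
step 3: Δp = -0.10853, p = 0.44230
step 4: Δp = +0.05274, p = 0.49504
step 5: Δp = -0.02563, p = 0.46941
step 6: Δp = +0.01246, p = 0.48187

0.482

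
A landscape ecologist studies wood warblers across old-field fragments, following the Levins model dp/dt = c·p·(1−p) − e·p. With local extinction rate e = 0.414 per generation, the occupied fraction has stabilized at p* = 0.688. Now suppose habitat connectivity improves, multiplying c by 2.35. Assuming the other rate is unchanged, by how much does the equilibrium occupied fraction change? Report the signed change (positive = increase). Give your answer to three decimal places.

0.179

Balance c(1−p*) = e gives c = e/(1 − 0.68800) = 0.414/0.31200 = 1.32692.
New p* = 1 − e/c = 1 − 0.41400/3.11826 = 0.86723.
Δp* = 0.86723 − 0.68800 = +0.17923.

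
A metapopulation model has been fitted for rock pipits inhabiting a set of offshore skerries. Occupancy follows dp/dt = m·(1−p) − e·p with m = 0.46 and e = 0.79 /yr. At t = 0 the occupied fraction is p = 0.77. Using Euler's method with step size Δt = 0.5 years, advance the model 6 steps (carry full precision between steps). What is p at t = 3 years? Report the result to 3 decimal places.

0.369

Update rule: p ← p + [m·(1−p) − e·p]·Δt with Δt = 0.5.
t = 0.5: p = 0.77000 + (-0.25125) = 0.51875
t = 1: p = 0.51875 + (-0.09422) = 0.42453
t = 1.5: p = 0.42453 + (-0.03533) = 0.38920
t = 2: p = 0.38920 + (-0.01325) = 0.37595
t = 2.5: p = 0.37595 + (-0.00497) = 0.37098
t = 3: p = 0.37098 + (-0.00186) = 0.36912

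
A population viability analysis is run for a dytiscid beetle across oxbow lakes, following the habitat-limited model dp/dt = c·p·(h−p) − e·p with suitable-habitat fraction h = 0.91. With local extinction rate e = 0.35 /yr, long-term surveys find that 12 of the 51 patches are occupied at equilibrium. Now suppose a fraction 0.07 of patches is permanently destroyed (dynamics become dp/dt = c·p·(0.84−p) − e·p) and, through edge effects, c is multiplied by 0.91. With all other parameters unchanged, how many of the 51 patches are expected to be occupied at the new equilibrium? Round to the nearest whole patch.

Observed p* = 12/51 = 0.23529.
Balance c(h−p*) = e gives c = e/(0.91 − 0.23529) = 0.35/0.67471 = 0.51874.
New p* = 0.84 − e/c = 0.84 − 0.35000/0.47205 = 0.09855.
Expected occupied = 51 × 0.09855 = 5.03 ≈ 5.

5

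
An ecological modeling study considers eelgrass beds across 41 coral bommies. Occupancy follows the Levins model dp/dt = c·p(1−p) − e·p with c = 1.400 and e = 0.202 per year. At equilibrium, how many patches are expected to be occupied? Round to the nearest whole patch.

35

p* = 1 − e/c = 1 − 0.202/1.400 = 0.8557.
Expected occupied patches = N × p* = 41 × 0.8557 = 35.08 ≈ 35.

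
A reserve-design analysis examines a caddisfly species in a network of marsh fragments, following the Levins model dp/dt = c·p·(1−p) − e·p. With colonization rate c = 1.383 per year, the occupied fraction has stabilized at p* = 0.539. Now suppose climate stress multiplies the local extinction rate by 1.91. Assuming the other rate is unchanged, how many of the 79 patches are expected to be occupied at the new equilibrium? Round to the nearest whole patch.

Balance c(1−p*) = e gives e = 1.383×(1 − 0.53900) = 0.63756.
New p* = 1 − e/c = 1 − 1.21774/1.38300 = 0.11949.
Expected occupied = 79 × 0.11949 = 9.44 ≈ 9.

9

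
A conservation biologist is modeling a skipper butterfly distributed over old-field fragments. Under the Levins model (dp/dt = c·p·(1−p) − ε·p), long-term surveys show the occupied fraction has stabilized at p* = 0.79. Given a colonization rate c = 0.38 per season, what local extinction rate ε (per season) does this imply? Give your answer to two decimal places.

0.08

At equilibrium c(1−p*) = ε.
ε = 0.38 × (1 − 0.79) = 0.38 × 0.2100 = 0.0798.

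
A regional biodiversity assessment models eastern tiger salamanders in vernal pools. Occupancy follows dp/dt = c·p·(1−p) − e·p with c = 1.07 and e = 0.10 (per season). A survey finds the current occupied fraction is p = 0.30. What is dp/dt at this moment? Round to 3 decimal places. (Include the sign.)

Colonization term: c·p·(1−p) = 1.07×0.30×0.7000 = 0.22470.
Extinction term: e·p = 0.03000.
dp/dt = 0.22470 − 0.03000 = 0.19470.

0.195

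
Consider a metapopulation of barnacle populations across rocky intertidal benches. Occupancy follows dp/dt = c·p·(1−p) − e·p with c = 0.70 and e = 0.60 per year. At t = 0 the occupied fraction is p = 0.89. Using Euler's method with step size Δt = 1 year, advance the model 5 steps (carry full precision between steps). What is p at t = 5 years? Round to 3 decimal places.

Update rule: p ← p + [c·p·(1−p) − e·p]·Δt with Δt = 1.
p: 0.89000 → 0.42453  (Δp = -0.46547)
p: 0.42453 → 0.34082  (Δp = -0.08371)
p: 0.34082 → 0.29359  (Δp = -0.04723)
p: 0.29359 → 0.26262  (Δp = -0.03098)
p: 0.26262 → 0.24060  (Δp = -0.02202)

0.241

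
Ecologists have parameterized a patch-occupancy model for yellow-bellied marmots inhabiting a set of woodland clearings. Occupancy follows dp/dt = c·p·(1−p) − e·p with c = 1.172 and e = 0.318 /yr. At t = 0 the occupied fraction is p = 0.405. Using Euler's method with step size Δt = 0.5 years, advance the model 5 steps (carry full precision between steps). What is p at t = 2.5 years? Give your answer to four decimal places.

Update rule: p ← p + [c·p·(1−p) − e·p]·Δt with Δt = 0.5.
step 1: Δp = +0.07682, p = 0.48182
step 2: Δp = +0.06970, p = 0.55151
step 3: Δp = +0.05725, p = 0.60877
step 4: Δp = +0.04277, p = 0.65154
step 5: Δp = +0.02945, p = 0.68099

0.6810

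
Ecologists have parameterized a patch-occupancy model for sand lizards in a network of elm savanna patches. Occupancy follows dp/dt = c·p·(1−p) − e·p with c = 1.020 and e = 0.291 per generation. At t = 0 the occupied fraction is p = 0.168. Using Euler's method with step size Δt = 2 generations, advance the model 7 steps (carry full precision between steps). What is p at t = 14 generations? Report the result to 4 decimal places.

Update rule: p ← p + [c·p·(1−p) − e·p]·Δt with Δt = 2.
  1  |  dp/dt·Δt = +0.187367  |  p_1 = 0.355367
  2  |  dp/dt·Δt = +0.260502  |  p_2 = 0.615869
  3  |  dp/dt·Δt = +0.124176  |  p_3 = 0.740045
  4  |  dp/dt·Δt = -0.038254  |  p_4 = 0.701791
  5  |  dp/dt·Δt = +0.018490  |  p_5 = 0.720281
  6  |  dp/dt·Δt = -0.008192  |  p_6 = 0.712089
  7  |  dp/dt·Δt = +0.003801  |  p_7 = 0.715890

0.7159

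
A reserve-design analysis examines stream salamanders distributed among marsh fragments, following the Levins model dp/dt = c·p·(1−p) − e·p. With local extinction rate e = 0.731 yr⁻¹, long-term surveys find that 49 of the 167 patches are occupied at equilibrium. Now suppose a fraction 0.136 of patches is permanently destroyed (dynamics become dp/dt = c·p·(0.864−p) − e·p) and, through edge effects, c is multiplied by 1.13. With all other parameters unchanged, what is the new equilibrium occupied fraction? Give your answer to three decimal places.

0.239

Observed p* = 49/167 = 0.29341.
Balance c(1−p*) = e gives c = e/(1 − 0.29341) = 0.731/0.70659 = 1.03455.
New p* = 0.864 − e/c = 0.864 − 0.73100/1.16904 = 0.23870.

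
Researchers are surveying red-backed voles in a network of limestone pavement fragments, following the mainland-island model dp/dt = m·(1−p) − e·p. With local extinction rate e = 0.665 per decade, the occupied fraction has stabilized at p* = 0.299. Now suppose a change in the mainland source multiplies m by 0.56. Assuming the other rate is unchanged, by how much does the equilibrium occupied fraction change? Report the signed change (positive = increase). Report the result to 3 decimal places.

-0.106

Balance m(1−p*) = e·p* gives m = e·p*/(1−p*) = 0.665×0.29900/0.70100 = 0.28364.
New p* = m/(m+e) = 0.15884/(0.15884+0.66500) = 0.19280.
Δp* = 0.19280 − 0.29900 = -0.10620.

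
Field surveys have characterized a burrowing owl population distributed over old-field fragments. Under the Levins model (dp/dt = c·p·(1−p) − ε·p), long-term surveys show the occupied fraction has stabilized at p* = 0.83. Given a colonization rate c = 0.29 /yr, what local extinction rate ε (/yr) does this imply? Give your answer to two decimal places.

0.05

At equilibrium c(1−p*) = ε.
ε = 0.29 × (1 − 0.83) = 0.29 × 0.1700 = 0.0493.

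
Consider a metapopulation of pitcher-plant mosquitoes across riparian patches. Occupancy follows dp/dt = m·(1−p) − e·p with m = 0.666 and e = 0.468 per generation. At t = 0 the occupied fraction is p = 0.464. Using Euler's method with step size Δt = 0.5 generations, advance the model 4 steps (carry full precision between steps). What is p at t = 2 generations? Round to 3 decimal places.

Update rule: p ← p + [m·(1−p) − e·p]·Δt with Δt = 0.5.
step 1: Δp = +0.06991, p = 0.53391
step 2: Δp = +0.03027, p = 0.56418
step 3: Δp = +0.01311, p = 0.57729
step 4: Δp = +0.00568, p = 0.58297

0.583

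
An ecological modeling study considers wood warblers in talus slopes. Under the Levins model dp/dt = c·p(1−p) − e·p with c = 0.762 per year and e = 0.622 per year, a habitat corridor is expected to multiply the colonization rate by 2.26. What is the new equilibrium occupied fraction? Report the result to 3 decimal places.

0.639

Before: p* = 1 − 0.622/0.762 = 0.1837.
After the change, c = 1.72212, e = 0.622, so p* = 1 − 0.622/1.72212 = 0.6388.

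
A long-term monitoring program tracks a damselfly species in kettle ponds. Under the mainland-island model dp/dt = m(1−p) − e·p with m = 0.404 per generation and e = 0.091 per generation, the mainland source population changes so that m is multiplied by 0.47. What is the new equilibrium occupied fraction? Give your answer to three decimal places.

0.676

Before: p* = 0.404/(0.404+0.091) = 0.8162.
After: m = 0.18988, e = 0.091; p* = 0.18988/0.2809 = 0.6760.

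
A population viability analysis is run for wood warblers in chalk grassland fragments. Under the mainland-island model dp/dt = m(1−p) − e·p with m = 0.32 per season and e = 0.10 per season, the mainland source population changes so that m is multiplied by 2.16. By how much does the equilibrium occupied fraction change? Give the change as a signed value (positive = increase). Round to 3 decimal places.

Before: p* = 0.32/(0.32+0.10) = 0.7619.
After: m = 0.6912, e = 0.1; p* = 0.6912/0.7912 = 0.8736.
Δp* = 0.8736 − 0.7619 = +0.1117.

0.112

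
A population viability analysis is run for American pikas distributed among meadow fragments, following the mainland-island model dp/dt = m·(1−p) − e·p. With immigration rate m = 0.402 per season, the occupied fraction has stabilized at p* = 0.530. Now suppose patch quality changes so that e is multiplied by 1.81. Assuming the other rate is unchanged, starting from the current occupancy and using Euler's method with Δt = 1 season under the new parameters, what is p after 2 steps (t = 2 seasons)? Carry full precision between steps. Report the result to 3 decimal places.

Balance m(1−p*) = e·p* gives e = m(1−p*)/p* = 0.402×0.47000/0.53000 = 0.35649.
Starting from p₀ = 0.53000; update p ← p + (dp/dt)·Δt with the new parameters.
p: 0.53000 → 0.37696  (Δp = -0.15304)
p: 0.37696 → 0.38419  (Δp = +0.00723)

0.384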